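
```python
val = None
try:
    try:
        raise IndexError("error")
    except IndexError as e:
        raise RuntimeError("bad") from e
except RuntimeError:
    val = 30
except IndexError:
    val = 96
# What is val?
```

Step-by-step execution trace:
1. Inner try raises IndexError; inner `except IndexError as e` catches it.
2. `raise RuntimeError(...) from e` raises RuntimeError (IndexError is attached as __cause__, but only RuntimeError is active).
3. Outer `except RuntimeError` matches → val = 30.
4. `except IndexError` is not reached.
Result: 30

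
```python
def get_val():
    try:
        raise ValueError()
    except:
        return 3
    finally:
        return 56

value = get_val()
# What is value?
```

Step-by-step execution trace:
1. `get_val()` enters try: `raise ValueError()` raises ValueError.
2. bare `except` matches → `return 3` sets pending return value 3.
3. Before returning, `finally: return 56` runs and overrides the pending return.
4. get_val() returns 56 → value = 56.
Result: 56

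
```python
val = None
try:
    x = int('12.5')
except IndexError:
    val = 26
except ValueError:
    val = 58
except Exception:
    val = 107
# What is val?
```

Step-by-step execution trace:
1. `x = int('12.5')` raises ValueError.
2. `except IndexError` does not match ValueError; skipped.
3. `except ValueError` matches → val = 58.
4. Remaining except clauses are skipped.
Result: 58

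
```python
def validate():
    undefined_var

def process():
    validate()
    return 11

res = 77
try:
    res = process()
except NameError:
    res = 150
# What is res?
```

Step-by-step execution trace:
1. res starts at 77.
2. try: `process()` calls `validate()`.
3. `validate()` evaluates `undefined_var`, which raises NameError; it propagates through process (uncaught).
4. `return 11` in process is not reached; the assignment to res does not complete.
5. `except NameError` matches → res = 150.
Result: 150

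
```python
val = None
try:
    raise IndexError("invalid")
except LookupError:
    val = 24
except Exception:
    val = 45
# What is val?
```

Step-by-step execution trace:
1. `raise IndexError(...)` raises IndexError.
2. `except LookupError` matches (IndexError is a subclass of LookupError) → val = 24.
3. `except Exception` is not reached.
Result: 24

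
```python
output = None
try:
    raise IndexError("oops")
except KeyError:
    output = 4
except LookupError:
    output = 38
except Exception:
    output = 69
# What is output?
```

Step-by-step execution trace:
1. `raise IndexError(...)` raises IndexError.
2. `except KeyError` does not match (IndexError is not a subclass of KeyError); skipped.
3. `except LookupError` matches (IndexError is a subclass of LookupError) → output = 38.
4. `except Exception` is not reached.
Result: 38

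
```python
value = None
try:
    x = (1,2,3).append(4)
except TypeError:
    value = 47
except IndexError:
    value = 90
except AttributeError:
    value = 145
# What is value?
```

Step-by-step execution trace:
1. `x = (1,2,3).append(4)` raises AttributeError.
2. `except TypeError` does not match AttributeError; skipped.
3. `except IndexError` does not match AttributeError; skipped.
4. `except AttributeError` matches → value = 145.
Result: 145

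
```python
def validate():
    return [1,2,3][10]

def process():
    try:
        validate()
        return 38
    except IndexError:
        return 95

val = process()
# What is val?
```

Step-by-step execution trace:
1. `process()` calls `validate()`.
2. `validate()` evaluates `[1,2,3][10]`, which raises IndexError; it propagates to the caller.
3. `return 38` is not reached.
4. `except IndexError` in process matches → returns 95.
5. val = 95.
Result: 95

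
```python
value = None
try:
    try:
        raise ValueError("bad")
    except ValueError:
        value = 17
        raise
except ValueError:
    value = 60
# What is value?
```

Step-by-step execution trace:
1. Inner try: `raise ValueError("bad")` raises ValueError.
2. Inner `except ValueError` matches → value = 17.
3. bare `raise` re-raises the same ValueError.
4. Outer `except ValueError` matches → value = 60.
Result: 60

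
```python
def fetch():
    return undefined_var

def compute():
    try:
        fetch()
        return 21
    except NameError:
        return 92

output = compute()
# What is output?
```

Step-by-step execution trace:
1. `compute()` calls `fetch()`.
2. `fetch()` evaluates `undefined_var`, which raises NameError; it propagates to the caller.
3. `return 21` is not reached.
4. `except NameError` in compute matches → returns 92.
5. output = 92.
Result: 92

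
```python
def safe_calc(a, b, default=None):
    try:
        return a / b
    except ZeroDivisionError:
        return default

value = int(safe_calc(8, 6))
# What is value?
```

Step-by-step execution trace:
1. `safe_calc(8, 6)` enters try: `return 8 / 6` → returns 1.3333333333333333. No exception raised.
2. `except ZeroDivisionError` is skipped.
3. `int(1.3333333333333333)` → 1 → value = 1.
Result: 1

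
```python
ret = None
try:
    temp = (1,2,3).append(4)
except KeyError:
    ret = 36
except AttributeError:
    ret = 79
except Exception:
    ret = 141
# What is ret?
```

Step-by-step execution trace:
1. `temp = (1,2,3).append(4)` raises AttributeError.
2. `except KeyError` does not match AttributeError; skipped.
3. `except AttributeError` matches → ret = 79.
4. Remaining except clauses are skipped.
Result: 79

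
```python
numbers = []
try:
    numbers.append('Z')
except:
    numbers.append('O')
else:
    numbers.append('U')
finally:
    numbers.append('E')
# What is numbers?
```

Step-by-step execution trace:
1. try: `numbers.append('Z')` → numbers = ['Z']. No exception raised.
2. `except` is skipped.
3. `else` runs: `numbers.append('U')` → numbers = ['Z', 'U'].
4. `finally` always runs: `numbers.append('E')` → numbers = ['Z', 'U', 'E'].
Result: ['Z', 'U', 'E']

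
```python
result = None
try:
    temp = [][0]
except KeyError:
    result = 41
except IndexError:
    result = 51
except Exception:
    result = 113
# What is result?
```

Step-by-step execution trace:
1. `temp = [][0]` raises IndexError.
2. `except KeyError` does not match IndexError; skipped.
3. `except IndexError` matches → result = 51.
4. Remaining except clauses are skipped.
Result: 51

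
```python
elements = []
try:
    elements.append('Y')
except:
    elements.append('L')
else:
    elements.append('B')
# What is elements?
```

Step-by-step execution trace:
1. try: `elements.append('Y')` → elements = ['Y']. No exception raised.
2. `except` is skipped.
3. `else` runs (try completed without exception): `elements.append('B')` → elements = ['Y', 'B'].
Result: ['Y', 'B']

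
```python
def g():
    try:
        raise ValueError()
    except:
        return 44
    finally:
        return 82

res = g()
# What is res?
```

Step-by-step execution trace:
1. `g()` enters try: `raise ValueError()` raises ValueError.
2. bare `except` matches → `return 44` sets pending return value 44.
3. Before returning, `finally: return 82` runs and overrides the pending return.
4. g() returns 82 → res = 82.
Result: 82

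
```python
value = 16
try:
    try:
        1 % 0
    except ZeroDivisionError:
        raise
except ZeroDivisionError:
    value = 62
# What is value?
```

Step-by-step execution trace:
1. Inner try: `1 % 0` raises ZeroDivisionError.
2. Inner `except ZeroDivisionError` matches; bare `raise` re-raises the same ZeroDivisionError.
3. Outer `except ZeroDivisionError` matches → value = 62.
Result: 62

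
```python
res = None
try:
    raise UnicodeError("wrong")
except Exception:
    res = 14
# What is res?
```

Step-by-step execution trace:
1. `raise UnicodeError(...)` raises UnicodeError.
2. `except Exception` matches (UnicodeError is a subclass of Exception) → res = 14.
Result: 14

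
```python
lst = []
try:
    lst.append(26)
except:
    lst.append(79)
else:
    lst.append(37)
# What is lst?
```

Step-by-step execution trace:
1. try: `lst.append(26)` → lst = [26]. No exception raised.
2. `except` is skipped.
3. `else` runs (try completed without exception): `lst.append(37)` → lst = [26, 37].
Result: [26, 37]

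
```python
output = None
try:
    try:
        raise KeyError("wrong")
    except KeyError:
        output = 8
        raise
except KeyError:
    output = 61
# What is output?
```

Step-by-step execution trace:
1. Inner try: `raise KeyError("wrong")` raises KeyError.
2. Inner `except KeyError` matches → output = 8.
3. bare `raise` re-raises the same KeyError.
4. Outer `except KeyError` matches → output = 61.
Result: 61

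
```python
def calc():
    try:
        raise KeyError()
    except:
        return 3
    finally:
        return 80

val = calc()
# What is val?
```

Step-by-step execution trace:
1. `calc()` enters try: `raise KeyError()` raises KeyError.
2. bare `except` matches → `return 3` sets pending return value 3.
3. Before returning, `finally: return 80` runs and overrides the pending return.
4. calc() returns 80 → val = 80.
Result: 80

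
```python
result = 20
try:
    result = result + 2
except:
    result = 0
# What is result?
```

Step-by-step execution trace:
1. result starts at 20.
2. try: `result = result + 2` → result = 22. No exception raised.
3. `except` is skipped.
Result: 22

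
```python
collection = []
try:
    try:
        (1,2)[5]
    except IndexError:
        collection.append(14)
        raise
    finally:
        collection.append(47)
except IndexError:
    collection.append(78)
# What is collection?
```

Step-by-step execution trace:
1. Inner try: `(1,2)[5]` raises IndexError.
2. Inner `except IndexError` matches → `collection.append(14)` → collection = [14].
3. bare `raise` re-raises IndexError.
4. Inner `finally` runs during unwinding: `collection.append(47)` → collection = [14, 47].
5. Outer `except IndexError` matches → `collection.append(78)` → collection = [14, 47, 78].
Result: [14, 47, 78]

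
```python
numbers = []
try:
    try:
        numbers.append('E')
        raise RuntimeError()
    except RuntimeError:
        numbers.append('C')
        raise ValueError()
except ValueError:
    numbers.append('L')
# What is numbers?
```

Step-by-step execution trace:
1. Inner try: `numbers.append('E')` → numbers = ['E'].
2. `raise RuntimeError()` raises RuntimeError.
3. Inner `except RuntimeError` matches → `numbers.append('C')` → numbers = ['E', 'C'].
4. `raise ValueError()` raises ValueError; propagates to outer try.
5. Outer `except ValueError` matches → `numbers.append('L')` → numbers = ['E', 'C', 'L'].
Result: ['E', 'C', 'L']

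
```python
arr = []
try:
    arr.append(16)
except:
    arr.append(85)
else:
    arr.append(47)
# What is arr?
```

Step-by-step execution trace:
1. try: `arr.append(16)` → arr = [16]. No exception raised.
2. `except` is skipped.
3. `else` runs (try completed without exception): `arr.append(47)` → arr = [16, 47].
Result: [16, 47]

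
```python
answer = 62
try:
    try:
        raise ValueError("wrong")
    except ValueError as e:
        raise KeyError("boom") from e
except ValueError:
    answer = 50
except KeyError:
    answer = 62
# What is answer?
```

Step-by-step execution trace:
1. Inner try raises ValueError; inner `except ValueError as e` catches it.
2. `raise KeyError(...) from e` raises KeyError (ValueError is attached as __cause__, but only KeyError is active).
3. Outer `except ValueError` does not match KeyError; skipped.
4. Outer `except KeyError` matches → answer = 62.
Result: 62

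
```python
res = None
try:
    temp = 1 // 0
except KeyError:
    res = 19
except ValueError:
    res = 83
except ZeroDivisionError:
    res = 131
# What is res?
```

Step-by-step execution trace:
1. `temp = 1 // 0` raises ZeroDivisionError.
2. `except KeyError` does not match ZeroDivisionError; skipped.
3. `except ValueError` does not match ZeroDivisionError; skipped.
4. `except ZeroDivisionError` matches → res = 131.
Result: 131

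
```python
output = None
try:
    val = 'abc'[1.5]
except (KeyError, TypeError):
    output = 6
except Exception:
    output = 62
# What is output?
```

Step-by-step execution trace:
1. `val = 'abc'[1.5]` raises TypeError.
2. `except (KeyError, TypeError)` matches (TypeError is in the tuple) → output = 6.
3. `except Exception` is not reached.
Result: 6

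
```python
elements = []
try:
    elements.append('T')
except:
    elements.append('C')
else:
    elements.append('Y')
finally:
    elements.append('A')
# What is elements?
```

Step-by-step execution trace:
1. try: `elements.append('T')` → elements = ['T']. No exception raised.
2. `except` is skipped.
3. `else` runs: `elements.append('Y')` → elements = ['T', 'Y'].
4. `finally` always runs: `elements.append('A')` → elements = ['T', 'Y', 'A'].
Result: ['T', 'Y', 'A']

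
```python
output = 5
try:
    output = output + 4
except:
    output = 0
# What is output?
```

Step-by-step execution trace:
1. output starts at 5.
2. try: `output = output + 4` → output = 9. No exception raised.
3. `except` is skipped.
Result: 9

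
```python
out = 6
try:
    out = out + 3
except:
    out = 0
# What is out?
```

Step-by-step execution trace:
1. out starts at 6.
2. try: `out = out + 3` → out = 9. No exception raised.
3. `except` is skipped.
Result: 9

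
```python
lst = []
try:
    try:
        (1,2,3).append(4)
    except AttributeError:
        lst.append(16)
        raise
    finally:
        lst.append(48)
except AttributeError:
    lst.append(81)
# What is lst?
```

Step-by-step execution trace:
1. Inner try: `(1,2,3).append(4)` raises AttributeError.
2. Inner `except AttributeError` matches → `lst.append(16)` → lst = [16].
3. bare `raise` re-raises AttributeError.
4. Inner `finally` runs during unwinding: `lst.append(48)` → lst = [16, 48].
5. Outer `except AttributeError` matches → `lst.append(81)` → lst = [16, 48, 81].
Result: [16, 48, 81]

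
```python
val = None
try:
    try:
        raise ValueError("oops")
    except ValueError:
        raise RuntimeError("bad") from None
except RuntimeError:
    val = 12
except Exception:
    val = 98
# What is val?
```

Step-by-step execution trace:
1. Inner try raises ValueError; inner `except ValueError` catches it.
2. `raise RuntimeError(...) from None` raises RuntimeError (from None suppresses __context__, but the active exception is still RuntimeError).
3. Outer `except RuntimeError` matches → val = 12.
4. `except Exception` is not reached.
Result: 12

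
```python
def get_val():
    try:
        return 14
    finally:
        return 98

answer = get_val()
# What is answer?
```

Step-by-step execution trace:
1. `get_val()` enters try: `return 14` sets pending return value 14.
2. Before returning, `finally: return 98` runs and overrides the pending return.
3. get_val() returns 98 → answer = 98.
Result: 98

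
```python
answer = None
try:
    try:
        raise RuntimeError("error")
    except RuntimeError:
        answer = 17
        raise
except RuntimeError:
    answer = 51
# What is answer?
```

Step-by-step execution trace:
1. Inner try: `raise RuntimeError("error")` raises RuntimeError.
2. Inner `except RuntimeError` matches → answer = 17.
3. bare `raise` re-raises the same RuntimeError.
4. Outer `except RuntimeError` matches → answer = 51.
Result: 51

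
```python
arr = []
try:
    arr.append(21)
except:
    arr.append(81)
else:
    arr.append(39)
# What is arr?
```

Step-by-step execution trace:
1. try: `arr.append(21)` → arr = [21]. No exception raised.
2. `except` is skipped.
3. `else` runs (try completed without exception): `arr.append(39)` → arr = [21, 39].
Result: [21, 39]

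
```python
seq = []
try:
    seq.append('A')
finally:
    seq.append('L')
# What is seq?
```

Step-by-step execution trace:
1. try: `seq.append('A')` → seq = ['A'].
2. The try body completes without raising.
3. finally always runs: `seq.append('L')` → seq = ['A', 'L'].
Result: ['A', 'L']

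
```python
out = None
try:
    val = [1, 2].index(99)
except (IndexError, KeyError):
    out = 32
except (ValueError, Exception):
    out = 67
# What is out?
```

Step-by-step execution trace:
1. `val = [1, 2].index(99)` raises ValueError.
2. `except (IndexError, KeyError)` does not match ValueError; skipped.
3. `except (ValueError, Exception)` matches (ValueError is in the tuple) → out = 67.
Result: 67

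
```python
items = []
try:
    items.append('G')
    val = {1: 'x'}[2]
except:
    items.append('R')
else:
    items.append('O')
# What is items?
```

Step-by-step execution trace:
1. try: `items.append('G')` → items = ['G'].
2. `val = {1: 'x'}[2]` raises KeyError.
3. bare `except` matches → `items.append('R')` → items = ['G', 'R'].
4. `else` is skipped (an exception was raised).
Result: ['G', 'R']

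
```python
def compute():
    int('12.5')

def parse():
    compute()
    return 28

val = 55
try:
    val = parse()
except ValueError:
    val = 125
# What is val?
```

Step-by-step execution trace:
1. val starts at 55.
2. try: `parse()` calls `compute()`.
3. `compute()` evaluates `int('12.5')`, which raises ValueError; it propagates through parse (uncaught).
4. `return 28` in parse is not reached; the assignment to val does not complete.
5. `except ValueError` matches → val = 125.
Result: 125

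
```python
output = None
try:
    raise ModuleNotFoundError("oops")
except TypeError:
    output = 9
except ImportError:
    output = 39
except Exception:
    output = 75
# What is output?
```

Step-by-step execution trace:
1. `raise ModuleNotFoundError(...)` raises ModuleNotFoundError.
2. `except TypeError` does not match (ModuleNotFoundError is not a subclass of TypeError); skipped.
3. `except ImportError` matches (ModuleNotFoundError is a subclass of ImportError) → output = 39.
4. `except Exception` is not reached.
Result: 39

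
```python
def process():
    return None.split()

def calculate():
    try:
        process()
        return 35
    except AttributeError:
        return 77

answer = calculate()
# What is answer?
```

Step-by-step execution trace:
1. `calculate()` calls `process()`.
2. `process()` evaluates `None.split()`, which raises AttributeError; it propagates to the caller.
3. `return 35` is not reached.
4. `except AttributeError` in calculate matches → returns 77.
5. answer = 77.
Result: 77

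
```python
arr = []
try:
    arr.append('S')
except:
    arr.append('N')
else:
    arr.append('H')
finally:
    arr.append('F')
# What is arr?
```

Step-by-step execution trace:
1. try: `arr.append('S')` → arr = ['S']. No exception raised.
2. `except` is skipped.
3. `else` runs: `arr.append('H')` → arr = ['S', 'H'].
4. `finally` always runs: `arr.append('F')` → arr = ['S', 'H', 'F'].
Result: ['S', 'H', 'F']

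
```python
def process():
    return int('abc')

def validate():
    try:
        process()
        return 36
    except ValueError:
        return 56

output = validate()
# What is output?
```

Step-by-step execution trace:
1. `validate()` calls `process()`.
2. `process()` evaluates `int('abc')`, which raises ValueError; it propagates to the caller.
3. `return 36` is not reached.
4. `except ValueError` in validate matches → returns 56.
5. output = 56.
Result: 56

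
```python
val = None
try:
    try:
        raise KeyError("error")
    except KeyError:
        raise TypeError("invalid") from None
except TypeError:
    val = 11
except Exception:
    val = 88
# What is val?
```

Step-by-step execution trace:
1. Inner try raises KeyError; inner `except KeyError` catches it.
2. `raise TypeError(...) from None` raises TypeError (from None suppresses __context__, but the active exception is still TypeError).
3. Outer `except TypeError` matches → val = 11.
4. `except Exception` is not reached.
Result: 11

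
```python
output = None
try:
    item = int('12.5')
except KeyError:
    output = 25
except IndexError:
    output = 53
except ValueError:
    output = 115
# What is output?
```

Step-by-step execution trace:
1. `item = int('12.5')` raises ValueError.
2. `except KeyError` does not match ValueError; skipped.
3. `except IndexError` does not match ValueError; skipped.
4. `except ValueError` matches → output = 115.
Result: 115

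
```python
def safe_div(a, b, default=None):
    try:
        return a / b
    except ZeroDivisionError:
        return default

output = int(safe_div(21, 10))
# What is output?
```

Step-by-step execution trace:
1. `safe_div(21, 10)` enters try: `return 21 / 10` → returns 2.1. No exception raised.
2. `except ZeroDivisionError` is skipped.
3. `int(2.1)` → 2 → output = 2.
Result: 2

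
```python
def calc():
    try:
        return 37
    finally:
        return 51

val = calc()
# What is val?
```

Step-by-step execution trace:
1. `calc()` enters try: `return 37` sets pending return value 37.
2. Before returning, `finally: return 51` runs and overrides the pending return.
3. calc() returns 51 → val = 51.
Result: 51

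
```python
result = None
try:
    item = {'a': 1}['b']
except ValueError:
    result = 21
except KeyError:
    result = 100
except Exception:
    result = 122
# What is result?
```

Step-by-step execution trace:
1. `item = {'a': 1}['b']` raises KeyError.
2. `except ValueError` does not match KeyError; skipped.
3. `except KeyError` matches → result = 100.
4. Remaining except clauses are skipped.
Result: 100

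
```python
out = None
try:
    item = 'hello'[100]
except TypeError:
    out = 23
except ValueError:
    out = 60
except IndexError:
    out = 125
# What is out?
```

Step-by-step execution trace:
1. `item = 'hello'[100]` raises IndexError.
2. `except TypeError` does not match IndexError; skipped.
3. `except ValueError` does not match IndexError; skipped.
4. `except IndexError` matches → out = 125.
Result: 125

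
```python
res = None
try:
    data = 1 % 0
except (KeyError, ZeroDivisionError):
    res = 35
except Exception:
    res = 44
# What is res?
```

Step-by-step execution trace:
1. `data = 1 % 0` raises ZeroDivisionError.
2. `except (KeyError, ZeroDivisionError)` matches (ZeroDivisionError is in the tuple) → res = 35.
3. `except Exception` is not reached.
Result: 35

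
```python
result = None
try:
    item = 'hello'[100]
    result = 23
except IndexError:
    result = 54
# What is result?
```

Step-by-step execution trace:
1. `item = 'hello'[100]` raises IndexError.
2. `result = 23` is not reached.
3. `except IndexError` matches → result = 54.
Result: 54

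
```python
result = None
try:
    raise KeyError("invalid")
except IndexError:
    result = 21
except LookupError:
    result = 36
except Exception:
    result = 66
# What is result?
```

Step-by-step execution trace:
1. `raise KeyError(...)` raises KeyError.
2. `except IndexError` does not match (KeyError is not a subclass of IndexError); skipped.
3. `except LookupError` matches (KeyError is a subclass of LookupError) → result = 36.
4. `except Exception` is not reached.
Result: 36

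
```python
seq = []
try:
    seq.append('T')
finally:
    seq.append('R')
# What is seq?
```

Step-by-step execution trace:
1. try: `seq.append('T')` → seq = ['T'].
2. The try body completes without raising.
3. finally always runs: `seq.append('R')` → seq = ['T', 'R'].
Result: ['T', 'R']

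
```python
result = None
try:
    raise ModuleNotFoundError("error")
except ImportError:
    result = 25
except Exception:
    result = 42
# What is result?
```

Step-by-step execution trace:
1. `raise ModuleNotFoundError(...)` raises ModuleNotFoundError.
2. `except ImportError` matches (ModuleNotFoundError is a subclass of ImportError) → result = 25.
3. `except Exception` is not reached.
Result: 25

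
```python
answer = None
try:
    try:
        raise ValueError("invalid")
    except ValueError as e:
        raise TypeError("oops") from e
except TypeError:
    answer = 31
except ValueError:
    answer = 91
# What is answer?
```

Step-by-step execution trace:
1. Inner try raises ValueError; inner `except ValueError as e` catches it.
2. `raise TypeError(...) from e` raises TypeError (ValueError is attached as __cause__, but only TypeError is active).
3. Outer `except TypeError` matches → answer = 31.
4. `except ValueError` is not reached.
Result: 31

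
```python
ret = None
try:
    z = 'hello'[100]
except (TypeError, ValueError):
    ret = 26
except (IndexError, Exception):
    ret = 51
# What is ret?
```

Step-by-step execution trace:
1. `z = 'hello'[100]` raises IndexError.
2. `except (TypeError, ValueError)` does not match IndexError; skipped.
3. `except (IndexError, Exception)` matches (IndexError is in the tuple) → ret = 51.
Result: 51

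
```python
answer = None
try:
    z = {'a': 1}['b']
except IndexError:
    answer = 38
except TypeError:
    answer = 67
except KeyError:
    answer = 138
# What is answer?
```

Step-by-step execution trace:
1. `z = {'a': 1}['b']` raises KeyError.
2. `except IndexError` does not match KeyError; skipped.
3. `except TypeError` does not match KeyError; skipped.
4. `except KeyError` matches → answer = 138.
Result: 138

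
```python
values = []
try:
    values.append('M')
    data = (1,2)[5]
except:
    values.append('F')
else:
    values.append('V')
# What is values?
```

Step-by-step execution trace:
1. try: `values.append('M')` → values = ['M'].
2. `data = (1,2)[5]` raises IndexError.
3. bare `except` matches → `values.append('F')` → values = ['M', 'F'].
4. `else` is skipped (an exception was raised).
Result: ['M', 'F']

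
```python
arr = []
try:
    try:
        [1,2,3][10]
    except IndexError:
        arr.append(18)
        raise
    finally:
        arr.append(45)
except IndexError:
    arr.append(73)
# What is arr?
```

Step-by-step execution trace:
1. Inner try: `[1,2,3][10]` raises IndexError.
2. Inner `except IndexError` matches → `arr.append(18)` → arr = [18].
3. bare `raise` re-raises IndexError.
4. Inner `finally` runs during unwinding: `arr.append(45)` → arr = [18, 45].
5. Outer `except IndexError` matches → `arr.append(73)` → arr = [18, 45, 73].
Result: [18, 45, 73]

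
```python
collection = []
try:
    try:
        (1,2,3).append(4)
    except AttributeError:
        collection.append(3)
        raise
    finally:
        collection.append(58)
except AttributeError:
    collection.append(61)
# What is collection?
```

Step-by-step execution trace:
1. Inner try: `(1,2,3).append(4)` raises AttributeError.
2. Inner `except AttributeError` matches → `collection.append(3)` → collection = [3].
3. bare `raise` re-raises AttributeError.
4. Inner `finally` runs during unwinding: `collection.append(58)` → collection = [3, 58].
5. Outer `except AttributeError` matches → `collection.append(61)` → collection = [3, 58, 61].
Result: [3, 58, 61]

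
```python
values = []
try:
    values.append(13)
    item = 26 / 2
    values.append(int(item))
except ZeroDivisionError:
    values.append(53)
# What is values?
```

Step-by-step execution trace:
1. try: `values.append(13)` → values = [13].
2. `item = 26 / 2` → item = 13.0. No exception raised.
3. `values.append(int(item))` → values = [13, 13].
4. `except ZeroDivisionError` is skipped (no exception was raised).
Result: [13, 13]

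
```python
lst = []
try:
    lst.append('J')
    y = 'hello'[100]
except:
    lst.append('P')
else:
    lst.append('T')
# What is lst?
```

Step-by-step execution trace:
1. try: `lst.append('J')` → lst = ['J'].
2. `y = 'hello'[100]` raises IndexError.
3. bare `except` matches → `lst.append('P')` → lst = ['J', 'P'].
4. `else` is skipped (an exception was raised).
Result: ['J', 'P']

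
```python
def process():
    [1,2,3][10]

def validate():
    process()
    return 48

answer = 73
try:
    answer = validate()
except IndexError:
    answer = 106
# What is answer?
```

Step-by-step execution trace:
1. answer starts at 73.
2. try: `validate()` calls `process()`.
3. `process()` evaluates `[1,2,3][10]`, which raises IndexError; it propagates through validate (uncaught).
4. `return 48` in validate is not reached; the assignment to answer does not complete.
5. `except IndexError` matches → answer = 106.
Result: 106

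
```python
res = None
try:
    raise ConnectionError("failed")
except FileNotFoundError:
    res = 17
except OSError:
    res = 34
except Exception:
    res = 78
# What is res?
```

Step-by-step execution trace:
1. `raise ConnectionError(...)` raises ConnectionError.
2. `except FileNotFoundError` does not match (ConnectionError is not a subclass of FileNotFoundError); skipped.
3. `except OSError` matches (ConnectionError is a subclass of OSError) → res = 34.
4. `except Exception` is not reached.
Result: 34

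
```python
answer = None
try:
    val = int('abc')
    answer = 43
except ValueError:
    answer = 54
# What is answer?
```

Step-by-step execution trace:
1. `val = int('abc')` raises ValueError.
2. `answer = 43` is not reached.
3. `except ValueError` matches → answer = 54.
Result: 54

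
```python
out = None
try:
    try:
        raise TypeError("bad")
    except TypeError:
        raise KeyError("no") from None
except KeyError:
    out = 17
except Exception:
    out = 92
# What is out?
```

Step-by-step execution trace:
1. Inner try raises TypeError; inner `except TypeError` catches it.
2. `raise KeyError(...) from None` raises KeyError (from None suppresses __context__, but the active exception is still KeyError).
3. Outer `except KeyError` matches → out = 17.
4. `except Exception` is not reached.
Result: 17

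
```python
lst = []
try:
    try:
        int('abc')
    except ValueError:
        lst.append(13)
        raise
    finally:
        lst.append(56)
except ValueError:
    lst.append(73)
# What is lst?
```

Step-by-step execution trace:
1. Inner try: `int('abc')` raises ValueError.
2. Inner `except ValueError` matches → `lst.append(13)` → lst = [13].
3. bare `raise` re-raises ValueError.
4. Inner `finally` runs during unwinding: `lst.append(56)` → lst = [13, 56].
5. Outer `except ValueError` matches → `lst.append(73)` → lst = [13, 56, 73].
Result: [13, 56, 73]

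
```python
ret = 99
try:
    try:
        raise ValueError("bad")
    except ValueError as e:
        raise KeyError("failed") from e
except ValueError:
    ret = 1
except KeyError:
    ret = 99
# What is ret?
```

Step-by-step execution trace:
1. Inner try raises ValueError; inner `except ValueError as e` catches it.
2. `raise KeyError(...) from e` raises KeyError (ValueError is attached as __cause__, but only KeyError is active).
3. Outer `except ValueError` does not match KeyError; skipped.
4. Outer `except KeyError` matches → ret = 99.
Result: 99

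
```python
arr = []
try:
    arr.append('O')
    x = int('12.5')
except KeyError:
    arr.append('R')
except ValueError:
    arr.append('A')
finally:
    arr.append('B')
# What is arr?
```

Step-by-step execution trace:
1. try: `arr.append('O')` → arr = ['O'].
2. `x = int('12.5')` raises ValueError.
3. `except KeyError` does not match ValueError; skipped.
4. `except ValueError` matches → `arr.append('A')` → arr = ['O', 'A'].
5. finally always runs: `arr.append('B')` → arr = ['O', 'A', 'B'].
Result: ['O', 'A', 'B']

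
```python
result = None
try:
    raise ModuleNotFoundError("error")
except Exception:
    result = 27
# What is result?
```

Step-by-step execution trace:
1. `raise ModuleNotFoundError(...)` raises ModuleNotFoundError.
2. `except Exception` matches (ModuleNotFoundError is a subclass of Exception) → result = 27.
Result: 27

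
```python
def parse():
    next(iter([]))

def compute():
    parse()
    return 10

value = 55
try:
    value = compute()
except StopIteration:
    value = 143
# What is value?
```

Step-by-step execution trace:
1. value starts at 55.
2. try: `compute()` calls `parse()`.
3. `parse()` evaluates `next(iter([]))`, which raises StopIteration; it propagates through compute (uncaught).
4. `return 10` in compute is not reached; the assignment to value does not complete.
5. `except StopIteration` matches → value = 143.
Result: 143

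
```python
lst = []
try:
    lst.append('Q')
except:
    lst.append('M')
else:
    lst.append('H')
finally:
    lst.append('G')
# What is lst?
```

Step-by-step execution trace:
1. try: `lst.append('Q')` → lst = ['Q']. No exception raised.
2. `except` is skipped.
3. `else` runs: `lst.append('H')` → lst = ['Q', 'H'].
4. `finally` always runs: `lst.append('G')` → lst = ['Q', 'H', 'G'].
Result: ['Q', 'H', 'G']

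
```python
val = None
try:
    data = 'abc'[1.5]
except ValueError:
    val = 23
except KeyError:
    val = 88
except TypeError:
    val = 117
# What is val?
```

Step-by-step execution trace:
1. `data = 'abc'[1.5]` raises TypeError.
2. `except ValueError` does not match TypeError; skipped.
3. `except KeyError` does not match TypeError; skipped.
4. `except TypeError` matches → val = 117.
Result: 117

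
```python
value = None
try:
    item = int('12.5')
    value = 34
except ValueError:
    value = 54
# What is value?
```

Step-by-step execution trace:
1. `item = int('12.5')` raises ValueError.
2. `value = 34` is not reached.
3. `except ValueError` matches → value = 54.
Result: 54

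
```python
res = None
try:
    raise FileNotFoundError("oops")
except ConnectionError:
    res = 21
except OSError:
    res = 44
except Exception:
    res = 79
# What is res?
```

Step-by-step execution trace:
1. `raise FileNotFoundError(...)` raises FileNotFoundError.
2. `except ConnectionError` does not match (FileNotFoundError is not a subclass of ConnectionError); skipped.
3. `except OSError` matches (FileNotFoundError is a subclass of OSError) → res = 44.
4. `except Exception` is not reached.
Result: 44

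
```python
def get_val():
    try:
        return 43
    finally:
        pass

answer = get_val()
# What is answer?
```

Step-by-step execution trace:
1. `get_val()` enters try: `return 43` sets pending return value 43.
2. Before returning, `finally: pass` runs (no effect).
3. get_val() returns 43 → answer = 43.
Result: 43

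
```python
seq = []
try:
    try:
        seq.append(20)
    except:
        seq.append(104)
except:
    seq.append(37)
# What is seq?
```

Step-by-step execution trace:
1. Inner try: `seq.append(20)` → seq = [20]. No exception raised.
2. Inner `except` is skipped.
3. Inner try completes normally; outer `except` is skipped.
Result: [20]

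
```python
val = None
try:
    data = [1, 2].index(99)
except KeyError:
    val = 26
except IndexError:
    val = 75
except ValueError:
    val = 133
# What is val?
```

Step-by-step execution trace:
1. `data = [1, 2].index(99)` raises ValueError.
2. `except KeyError` does not match ValueError; skipped.
3. `except IndexError` does not match ValueError; skipped.
4. `except ValueError` matches → val = 133.
Result: 133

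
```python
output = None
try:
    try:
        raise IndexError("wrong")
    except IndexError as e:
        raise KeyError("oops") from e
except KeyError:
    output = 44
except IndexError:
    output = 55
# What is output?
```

Step-by-step execution trace:
1. Inner try raises IndexError; inner `except IndexError as e` catches it.
2. `raise KeyError(...) from e` raises KeyError (IndexError is attached as __cause__, but only KeyError is active).
3. Outer `except KeyError` matches → output = 44.
4. `except IndexError` is not reached.
Result: 44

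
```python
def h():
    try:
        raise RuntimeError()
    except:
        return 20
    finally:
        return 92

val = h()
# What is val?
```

Step-by-step execution trace:
1. `h()` enters try: `raise RuntimeError()` raises RuntimeError.
2. bare `except` matches → `return 20` sets pending return value 20.
3. Before returning, `finally: return 92` runs and overrides the pending return.
4. h() returns 92 → val = 92.
Result: 92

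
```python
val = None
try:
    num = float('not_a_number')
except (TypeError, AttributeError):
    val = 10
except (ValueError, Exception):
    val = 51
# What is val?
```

Step-by-step execution trace:
1. `num = float('not_a_number')` raises ValueError.
2. `except (TypeError, AttributeError)` does not match ValueError; skipped.
3. `except (ValueError, Exception)` matches (ValueError is in the tuple) → val = 51.
Result: 51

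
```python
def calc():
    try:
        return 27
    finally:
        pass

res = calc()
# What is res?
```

Step-by-step execution trace:
1. `calc()` enters try: `return 27` sets pending return value 27.
2. Before returning, `finally: pass` runs (no effect).
3. calc() returns 27 → res = 27.
Result: 27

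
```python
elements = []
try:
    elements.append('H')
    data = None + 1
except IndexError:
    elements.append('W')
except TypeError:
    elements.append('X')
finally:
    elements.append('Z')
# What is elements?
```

Step-by-step execution trace:
1. try: `elements.append('H')` → elements = ['H'].
2. `data = None + 1` raises TypeError.
3. `except IndexError` does not match TypeError; skipped.
4. `except TypeError` matches → `elements.append('X')` → elements = ['H', 'X'].
5. finally always runs: `elements.append('Z')` → elements = ['H', 'X', 'Z'].
Result: ['H', 'X', 'Z']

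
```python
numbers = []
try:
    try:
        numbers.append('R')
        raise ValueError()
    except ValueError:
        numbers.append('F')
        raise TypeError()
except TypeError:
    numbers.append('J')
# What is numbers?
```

Step-by-step execution trace:
1. Inner try: `numbers.append('R')` → numbers = ['R'].
2. `raise ValueError()` raises ValueError.
3. Inner `except ValueError` matches → `numbers.append('F')` → numbers = ['R', 'F'].
4. `raise TypeError()` raises TypeError; propagates to outer try.
5. Outer `except TypeError` matches → `numbers.append('J')` → numbers = ['R', 'F', 'J'].
Result: ['R', 'F', 'J']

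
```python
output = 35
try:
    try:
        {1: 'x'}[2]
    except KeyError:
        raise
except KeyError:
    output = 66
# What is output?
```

Step-by-step execution trace:
1. Inner try: `{1: 'x'}[2]` raises KeyError.
2. Inner `except KeyError` matches; bare `raise` re-raises the same KeyError.
3. Outer `except KeyError` matches → output = 66.
Result: 66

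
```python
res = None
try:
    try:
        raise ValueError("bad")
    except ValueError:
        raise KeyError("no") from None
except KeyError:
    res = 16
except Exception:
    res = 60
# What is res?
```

Step-by-step execution trace:
1. Inner try raises ValueError; inner `except ValueError` catches it.
2. `raise KeyError(...) from None` raises KeyError (from None suppresses __context__, but the active exception is still KeyError).
3. Outer `except KeyError` matches → res = 16.
4. `except Exception` is not reached.
Result: 16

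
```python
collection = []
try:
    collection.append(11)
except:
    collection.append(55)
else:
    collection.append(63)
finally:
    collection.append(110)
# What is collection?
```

Step-by-step execution trace:
1. try: `collection.append(11)` → collection = [11]. No exception raised.
2. `except` is skipped.
3. `else` runs: `collection.append(63)` → collection = [11, 63].
4. `finally` always runs: `collection.append(110)` → collection = [11, 63, 110].
Result: [11, 63, 110]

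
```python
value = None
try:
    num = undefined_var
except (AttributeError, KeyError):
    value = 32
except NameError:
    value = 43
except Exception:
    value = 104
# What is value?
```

Step-by-step execution trace:
1. `num = undefined_var` raises NameError.
2. `except (AttributeError, KeyError)` does not match NameError; skipped.
3. `except NameError` matches (exact type match) → value = 43.
4. `except Exception` is not reached.
Result: 43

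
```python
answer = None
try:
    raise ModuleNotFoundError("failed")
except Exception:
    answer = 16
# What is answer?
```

Step-by-step execution trace:
1. `raise ModuleNotFoundError(...)` raises ModuleNotFoundError.
2. `except Exception` matches (ModuleNotFoundError is a subclass of Exception) → answer = 16.
Result: 16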